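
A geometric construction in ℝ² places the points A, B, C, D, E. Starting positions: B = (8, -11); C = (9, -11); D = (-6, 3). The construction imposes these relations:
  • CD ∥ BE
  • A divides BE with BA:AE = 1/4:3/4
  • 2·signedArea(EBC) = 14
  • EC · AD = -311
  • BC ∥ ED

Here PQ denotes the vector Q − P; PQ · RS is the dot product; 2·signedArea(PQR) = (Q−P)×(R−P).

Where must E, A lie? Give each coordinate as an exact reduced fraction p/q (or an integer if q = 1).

1. E_x = -7  [BC ∥ ED ∩ CD ∥ BE]
2. E_y = 3  [BC ∥ ED ∩ CD ∥ BE]
   → E = (-7, 3)
3. A_x = 17/4  [A divides BE with BA:AE = 1/4:3/4]
4. A_y = -15/2  [A divides BE with BA:AE = 1/4:3/4]
   → A = (17/4, -15/2)

A = (17/4, -15/2)
E = (-7, 3)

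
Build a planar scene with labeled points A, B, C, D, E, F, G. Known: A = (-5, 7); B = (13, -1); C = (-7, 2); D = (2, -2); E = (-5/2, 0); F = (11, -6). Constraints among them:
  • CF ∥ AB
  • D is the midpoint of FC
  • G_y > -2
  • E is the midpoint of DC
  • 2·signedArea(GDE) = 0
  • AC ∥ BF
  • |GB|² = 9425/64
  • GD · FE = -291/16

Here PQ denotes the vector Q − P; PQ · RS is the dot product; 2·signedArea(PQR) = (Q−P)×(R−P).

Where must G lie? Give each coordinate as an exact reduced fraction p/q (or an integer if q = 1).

1. G_x = 7/8  [2·signedArea(GDE) = 0 ∩ GD · FE = -291/16]
2. G_y = -3/2  [2·signedArea(GDE) = 0 ∩ GD · FE = -291/16]
   → G = (7/8, -3/2)

G = (7/8, -3/2)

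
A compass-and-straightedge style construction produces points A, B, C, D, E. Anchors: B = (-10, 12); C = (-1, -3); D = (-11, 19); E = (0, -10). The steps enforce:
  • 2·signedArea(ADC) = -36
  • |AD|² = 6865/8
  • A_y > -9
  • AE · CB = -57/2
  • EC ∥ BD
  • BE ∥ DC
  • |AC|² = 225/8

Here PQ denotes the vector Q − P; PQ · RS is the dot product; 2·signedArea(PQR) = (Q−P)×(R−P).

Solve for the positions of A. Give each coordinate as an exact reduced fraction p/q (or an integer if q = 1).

1. A_x = -1/4  [AE · CB = -57/2 ∩ 2·signedArea(ADC) = -36]
2. A_y = -33/4  [AE · CB = -57/2 ∩ 2·signedArea(ADC) = -36]
   → A = (-1/4, -33/4)

A = (-1/4, -33/4)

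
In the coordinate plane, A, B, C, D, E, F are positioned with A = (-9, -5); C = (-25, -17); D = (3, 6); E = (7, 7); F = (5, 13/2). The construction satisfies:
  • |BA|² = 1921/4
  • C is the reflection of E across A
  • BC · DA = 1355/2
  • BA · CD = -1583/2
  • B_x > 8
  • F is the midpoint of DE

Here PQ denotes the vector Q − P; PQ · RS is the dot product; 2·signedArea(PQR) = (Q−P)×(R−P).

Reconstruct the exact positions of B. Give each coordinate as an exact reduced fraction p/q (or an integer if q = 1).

1. B_x = 9  [BA · CD = -1583/2 ∩ BC · DA = 1355/2]
2. B_y = 15/2  [BA · CD = -1583/2 ∩ BC · DA = 1355/2]
   → B = (9, 15/2)

B = (9, 15/2)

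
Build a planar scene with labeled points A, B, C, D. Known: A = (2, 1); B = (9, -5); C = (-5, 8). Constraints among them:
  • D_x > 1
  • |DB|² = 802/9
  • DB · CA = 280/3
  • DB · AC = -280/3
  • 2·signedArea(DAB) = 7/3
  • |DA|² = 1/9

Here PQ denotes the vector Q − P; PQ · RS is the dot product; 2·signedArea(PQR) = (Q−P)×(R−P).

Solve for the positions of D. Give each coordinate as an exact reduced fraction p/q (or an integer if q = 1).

D = (2, 4/3)

1. D_x = 2  [2·signedArea(DAB) = 7/3 ∩ DB · AC = -280/3]
2. D_y = 4/3  [2·signedArea(DAB) = 7/3 ∩ DB · AC = -280/3]
   → D = (2, 4/3)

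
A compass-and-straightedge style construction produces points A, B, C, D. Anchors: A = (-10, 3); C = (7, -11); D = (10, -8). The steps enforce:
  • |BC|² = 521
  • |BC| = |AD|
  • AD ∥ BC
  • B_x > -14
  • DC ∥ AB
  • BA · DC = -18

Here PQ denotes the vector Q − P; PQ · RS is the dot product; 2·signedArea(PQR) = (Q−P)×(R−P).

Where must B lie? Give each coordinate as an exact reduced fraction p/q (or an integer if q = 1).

B = (-13, 0)

1. B_x = -13  [AD ∥ BC ∩ DC ∥ AB]
2. B_y = 0  [AD ∥ BC ∩ DC ∥ AB]
   → B = (-13, 0)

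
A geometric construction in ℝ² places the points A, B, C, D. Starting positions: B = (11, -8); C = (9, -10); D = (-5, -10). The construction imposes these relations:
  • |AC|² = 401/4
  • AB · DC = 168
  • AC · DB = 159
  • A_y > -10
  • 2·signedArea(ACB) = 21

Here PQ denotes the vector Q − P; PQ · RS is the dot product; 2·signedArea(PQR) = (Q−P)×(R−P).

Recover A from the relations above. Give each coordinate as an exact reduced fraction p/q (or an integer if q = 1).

1. A_x = -1  [2·signedArea(ACB) = 21 ∩ AB · DC = 168]
2. A_y = -19/2  [2·signedArea(ACB) = 21 ∩ AB · DC = 168]
   → A = (-1, -19/2)

A = (-1, -19/2)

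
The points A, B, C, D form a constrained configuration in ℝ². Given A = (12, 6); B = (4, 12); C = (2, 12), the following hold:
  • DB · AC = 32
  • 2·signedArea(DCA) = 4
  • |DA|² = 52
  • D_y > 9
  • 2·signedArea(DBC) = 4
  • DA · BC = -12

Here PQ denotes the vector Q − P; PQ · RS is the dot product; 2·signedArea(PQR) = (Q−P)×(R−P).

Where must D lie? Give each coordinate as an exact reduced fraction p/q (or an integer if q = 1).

D = (6, 10)

1. D_x = 6  [DA · BC = -12 ∩ 2·signedArea(DBC) = 4]
2. D_y = 10  [DA · BC = -12 ∩ 2·signedArea(DBC) = 4]
   → D = (6, 10)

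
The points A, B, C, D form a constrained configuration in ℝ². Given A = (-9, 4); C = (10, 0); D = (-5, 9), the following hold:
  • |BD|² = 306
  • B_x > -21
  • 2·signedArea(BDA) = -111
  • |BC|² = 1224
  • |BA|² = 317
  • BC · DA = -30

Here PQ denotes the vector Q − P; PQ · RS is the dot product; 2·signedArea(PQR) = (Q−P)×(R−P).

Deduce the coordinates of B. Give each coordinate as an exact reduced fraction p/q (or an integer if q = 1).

B = (-20, 18)

1. B_x = -20  [2·signedArea(BDA) = -111 ∩ BC · DA = -30]
2. B_y = 18  [2·signedArea(BDA) = -111 ∩ BC · DA = -30]
   → B = (-20, 18)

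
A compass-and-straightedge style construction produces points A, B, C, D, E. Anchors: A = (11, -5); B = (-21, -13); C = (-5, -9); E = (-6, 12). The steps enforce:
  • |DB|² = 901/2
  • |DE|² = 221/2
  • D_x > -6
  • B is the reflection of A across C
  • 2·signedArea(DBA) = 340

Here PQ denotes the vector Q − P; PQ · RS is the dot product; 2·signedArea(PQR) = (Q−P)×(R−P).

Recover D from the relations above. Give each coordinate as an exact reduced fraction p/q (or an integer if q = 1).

D = (-11/2, 3/2)

1. D_x = -11/2  [line -8·x + 32·y + -92 = 0 ∩ |DB|² = 901/2]
2. D_y = 3/2  [line -8·x + 32·y + -92 = 0 ∩ |DB|² = 901/2]
   → D = (-11/2, 3/2)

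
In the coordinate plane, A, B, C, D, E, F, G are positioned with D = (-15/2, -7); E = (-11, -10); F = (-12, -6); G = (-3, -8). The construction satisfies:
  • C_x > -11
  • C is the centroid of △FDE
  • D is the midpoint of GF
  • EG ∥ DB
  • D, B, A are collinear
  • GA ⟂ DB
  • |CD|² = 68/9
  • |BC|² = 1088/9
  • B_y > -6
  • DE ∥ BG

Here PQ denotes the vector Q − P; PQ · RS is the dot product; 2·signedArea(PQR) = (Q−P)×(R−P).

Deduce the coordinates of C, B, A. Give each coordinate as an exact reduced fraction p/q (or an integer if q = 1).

A = (-7/2, -6)
B = (1/2, -5)
C = (-61/6, -23/3)

1. C_x = -61/6  [C is the centroid of △FDE]
2. C_y = -23/3  [C is the centroid of △FDE]
   → C = (-61/6, -23/3)
3. B_x = 1/2  [DE ∥ BG ∩ EG ∥ DB]
4. B_y = -5  [DE ∥ BG ∩ EG ∥ DB]
   → B = (1/2, -5)
5. A_x = -7/2  [D, B, A are collinear ∩ GA ⟂ DB]
6. A_y = -6  [D, B, A are collinear ∩ GA ⟂ DB]
   → A = (-7/2, -6)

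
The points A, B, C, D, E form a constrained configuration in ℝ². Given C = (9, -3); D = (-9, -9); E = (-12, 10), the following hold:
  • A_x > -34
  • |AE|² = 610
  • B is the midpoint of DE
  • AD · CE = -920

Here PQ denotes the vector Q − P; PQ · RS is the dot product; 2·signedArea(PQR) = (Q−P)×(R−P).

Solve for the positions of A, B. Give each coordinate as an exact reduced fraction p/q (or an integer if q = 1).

A = (-33, 23)
B = (-21/2, 1/2)

1. A_x = -33  [line 21·x + -13·y + 992 = 0 ∩ |AE|² = 610]
2. A_y = 23  [line 21·x + -13·y + 992 = 0 ∩ |AE|² = 610]
   → A = (-33, 23)
3. B_x = -21/2  [B is the midpoint of DE]
4. B_y = 1/2  [B is the midpoint of DE]
   → B = (-21/2, 1/2)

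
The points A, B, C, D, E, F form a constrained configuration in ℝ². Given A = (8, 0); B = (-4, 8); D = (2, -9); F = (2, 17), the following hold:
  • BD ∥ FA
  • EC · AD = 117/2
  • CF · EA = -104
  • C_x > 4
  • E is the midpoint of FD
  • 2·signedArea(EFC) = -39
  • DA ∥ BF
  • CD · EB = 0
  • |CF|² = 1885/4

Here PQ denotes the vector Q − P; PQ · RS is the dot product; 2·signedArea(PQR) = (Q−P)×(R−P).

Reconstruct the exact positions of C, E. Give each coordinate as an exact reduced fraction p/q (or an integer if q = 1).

1. E_x = 2  [E is the midpoint of FD]
2. E_y = 4  [E is the midpoint of FD]
   → E = (2, 4)
3. C_x = 5  [CD · EB = 0 ∩ EC · AD = 117/2]
4. C_y = -9/2  [CD · EB = 0 ∩ EC · AD = 117/2]
   → C = (5, -9/2)

C = (5, -9/2)
E = (2, 4)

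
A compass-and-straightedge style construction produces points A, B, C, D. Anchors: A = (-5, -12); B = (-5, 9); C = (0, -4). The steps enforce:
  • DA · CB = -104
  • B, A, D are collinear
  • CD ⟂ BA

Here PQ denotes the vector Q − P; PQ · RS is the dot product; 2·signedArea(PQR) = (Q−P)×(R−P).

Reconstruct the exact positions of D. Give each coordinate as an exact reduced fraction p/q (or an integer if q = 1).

1. D_x = -5  [B, A, D are collinear ∩ CD ⟂ BA]
2. D_y = -4  [B, A, D are collinear ∩ CD ⟂ BA]
   → D = (-5, -4)

D = (-5, -4)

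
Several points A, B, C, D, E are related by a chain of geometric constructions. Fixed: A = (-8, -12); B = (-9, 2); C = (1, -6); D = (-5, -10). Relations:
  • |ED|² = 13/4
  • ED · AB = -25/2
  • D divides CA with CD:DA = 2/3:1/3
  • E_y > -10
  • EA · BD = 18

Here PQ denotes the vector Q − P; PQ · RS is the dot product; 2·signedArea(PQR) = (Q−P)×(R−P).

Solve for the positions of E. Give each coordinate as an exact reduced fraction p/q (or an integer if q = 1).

1. E_x = -7/2  [EA · BD = 18 ∩ ED · AB = -25/2]
2. E_y = -9  [EA · BD = 18 ∩ ED · AB = -25/2]
   → E = (-7/2, -9)

E = (-7/2, -9)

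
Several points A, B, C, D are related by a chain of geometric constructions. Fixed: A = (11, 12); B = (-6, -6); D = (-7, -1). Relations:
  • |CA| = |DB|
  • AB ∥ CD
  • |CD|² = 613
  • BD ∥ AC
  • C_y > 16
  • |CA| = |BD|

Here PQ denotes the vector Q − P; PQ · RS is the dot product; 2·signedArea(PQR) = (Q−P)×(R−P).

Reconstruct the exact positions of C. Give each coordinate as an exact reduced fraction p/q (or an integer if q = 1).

1. C_x = 10  [AB ∥ CD ∩ BD ∥ AC]
2. C_y = 17  [AB ∥ CD ∩ BD ∥ AC]
   → C = (10, 17)

C = (10, 17)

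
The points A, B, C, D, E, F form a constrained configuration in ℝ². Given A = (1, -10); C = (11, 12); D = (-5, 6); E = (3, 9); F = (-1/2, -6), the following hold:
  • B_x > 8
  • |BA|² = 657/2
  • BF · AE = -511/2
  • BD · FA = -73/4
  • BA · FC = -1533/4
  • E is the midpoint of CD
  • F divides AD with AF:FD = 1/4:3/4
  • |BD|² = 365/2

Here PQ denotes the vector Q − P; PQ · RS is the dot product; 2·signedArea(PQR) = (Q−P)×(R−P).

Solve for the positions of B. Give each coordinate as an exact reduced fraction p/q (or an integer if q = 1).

B = (17/2, 13/2)

1. B_x = 17/2  [BD · FA = -73/4 ∩ BF · AE = -511/2]
2. B_y = 13/2  [BD · FA = -73/4 ∩ BF · AE = -511/2]
   → B = (17/2, 13/2)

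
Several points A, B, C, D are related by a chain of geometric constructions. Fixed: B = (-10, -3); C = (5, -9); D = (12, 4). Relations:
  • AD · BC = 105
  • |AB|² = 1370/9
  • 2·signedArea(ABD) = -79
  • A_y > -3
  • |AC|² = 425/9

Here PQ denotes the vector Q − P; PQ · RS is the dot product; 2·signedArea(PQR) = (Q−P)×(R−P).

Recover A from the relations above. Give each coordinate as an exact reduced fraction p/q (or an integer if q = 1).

1. A_x = 7/3  [AD · BC = 105 ∩ 2·signedArea(ABD) = -79]
2. A_y = -8/3  [AD · BC = 105 ∩ 2·signedArea(ABD) = -79]
   → A = (7/3, -8/3)

A = (7/3, -8/3)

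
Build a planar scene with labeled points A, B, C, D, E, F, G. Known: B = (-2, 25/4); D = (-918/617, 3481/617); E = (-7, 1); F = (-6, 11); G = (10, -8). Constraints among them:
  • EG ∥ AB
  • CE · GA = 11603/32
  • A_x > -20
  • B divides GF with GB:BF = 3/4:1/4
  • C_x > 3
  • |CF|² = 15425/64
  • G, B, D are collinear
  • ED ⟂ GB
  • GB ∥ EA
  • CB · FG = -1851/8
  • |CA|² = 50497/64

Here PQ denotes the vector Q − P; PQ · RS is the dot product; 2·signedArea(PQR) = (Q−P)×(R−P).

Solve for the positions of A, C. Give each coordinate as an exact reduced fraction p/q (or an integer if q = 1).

1. A_x = -19  [EG ∥ AB ∩ GB ∥ EA]
2. A_y = 61/4  [EG ∥ AB ∩ GB ∥ EA]
   → A = (-19, 61/4)
3. C_x = 4  [CE · GA = 11603/32 ∩ CB · FG = -1851/8]
4. C_y = -7/8  [CE · GA = 11603/32 ∩ CB · FG = -1851/8]
   → C = (4, -7/8)

A = (-19, 61/4)
C = (4, -7/8)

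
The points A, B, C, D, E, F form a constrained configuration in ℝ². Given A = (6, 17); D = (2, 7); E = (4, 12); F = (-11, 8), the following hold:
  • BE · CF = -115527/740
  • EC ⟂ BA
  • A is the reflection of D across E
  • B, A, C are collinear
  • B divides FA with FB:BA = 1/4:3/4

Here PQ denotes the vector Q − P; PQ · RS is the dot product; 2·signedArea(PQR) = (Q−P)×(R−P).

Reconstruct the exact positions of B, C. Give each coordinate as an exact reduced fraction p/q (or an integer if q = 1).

B = (-27/4, 41/4)
C = (877/370, 5579/370)

1. B_x = -27/4  [B divides FA with FB:BA = 1/4:3/4]
2. B_y = 41/4  [B divides FA with FB:BA = 1/4:3/4]
   → B = (-27/4, 41/4)
3. C_x = 877/370  [B, A, C are collinear ∩ EC ⟂ BA]
4. C_y = 5579/370  [B, A, C are collinear ∩ EC ⟂ BA]
   → C = (877/370, 5579/370)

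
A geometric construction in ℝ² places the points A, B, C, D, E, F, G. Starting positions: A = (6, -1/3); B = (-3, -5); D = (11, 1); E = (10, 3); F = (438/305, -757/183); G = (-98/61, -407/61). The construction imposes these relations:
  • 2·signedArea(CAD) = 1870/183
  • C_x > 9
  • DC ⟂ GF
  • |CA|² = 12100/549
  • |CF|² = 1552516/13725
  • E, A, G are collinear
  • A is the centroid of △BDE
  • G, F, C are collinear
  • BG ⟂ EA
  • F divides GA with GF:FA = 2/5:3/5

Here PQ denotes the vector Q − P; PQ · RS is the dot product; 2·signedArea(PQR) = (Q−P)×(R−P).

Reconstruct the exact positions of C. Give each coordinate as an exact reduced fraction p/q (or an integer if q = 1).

C = (586/61, 163/61)

1. C_x = 586/61  [G, F, C are collinear ∩ DC ⟂ GF]
2. C_y = 163/61  [G, F, C are collinear ∩ DC ⟂ GF]
   → C = (586/61, 163/61)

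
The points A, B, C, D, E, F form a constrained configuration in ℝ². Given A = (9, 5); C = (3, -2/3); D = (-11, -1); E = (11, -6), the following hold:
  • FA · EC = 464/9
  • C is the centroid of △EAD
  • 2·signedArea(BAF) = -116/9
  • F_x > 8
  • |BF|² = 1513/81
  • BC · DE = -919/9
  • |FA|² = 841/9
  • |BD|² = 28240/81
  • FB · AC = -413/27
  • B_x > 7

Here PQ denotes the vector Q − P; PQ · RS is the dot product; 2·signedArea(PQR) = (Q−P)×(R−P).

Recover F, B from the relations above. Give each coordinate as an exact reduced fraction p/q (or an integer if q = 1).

B = (23/3, -5/9)
F = (9, -14/3)

1. B_x = 23/3  [line -22·x + 5·y + 1543/9 = 0 ∩ |BD|² = 28240/81]
2. B_y = -5/9  [line -22·x + 5·y + 1543/9 = 0 ∩ |BD|² = 28240/81]
   → B = (23/3, -5/9)
3. F_x = 9  [FB · AC = -413/27 ∩ 2·signedArea(BAF) = -116/9]
4. F_y = -14/3  [FB · AC = -413/27 ∩ 2·signedArea(BAF) = -116/9]
   → F = (9, -14/3)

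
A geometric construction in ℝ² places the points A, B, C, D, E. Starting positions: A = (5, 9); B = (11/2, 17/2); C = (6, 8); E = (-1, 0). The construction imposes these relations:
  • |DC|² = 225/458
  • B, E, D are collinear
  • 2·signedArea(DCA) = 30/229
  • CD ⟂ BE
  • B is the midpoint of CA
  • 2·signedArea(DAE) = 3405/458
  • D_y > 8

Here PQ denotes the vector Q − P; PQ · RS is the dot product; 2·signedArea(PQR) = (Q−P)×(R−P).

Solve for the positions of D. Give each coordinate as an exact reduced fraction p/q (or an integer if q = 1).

D = (2493/458, 3859/458)

1. D_x = 2493/458  [B, E, D are collinear ∩ CD ⟂ BE]
2. D_y = 3859/458  [B, E, D are collinear ∩ CD ⟂ BE]
   → D = (2493/458, 3859/458)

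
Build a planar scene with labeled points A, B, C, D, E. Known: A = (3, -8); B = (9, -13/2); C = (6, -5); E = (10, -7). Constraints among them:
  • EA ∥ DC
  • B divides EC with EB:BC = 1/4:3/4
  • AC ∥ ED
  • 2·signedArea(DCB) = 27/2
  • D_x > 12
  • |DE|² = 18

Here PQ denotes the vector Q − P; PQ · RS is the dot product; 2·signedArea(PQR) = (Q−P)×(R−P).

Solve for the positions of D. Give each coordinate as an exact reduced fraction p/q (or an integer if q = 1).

1. D_x = 13  [EA ∥ DC ∩ AC ∥ ED]
2. D_y = -4  [EA ∥ DC ∩ AC ∥ ED]
   → D = (13, -4)

D = (13, -4)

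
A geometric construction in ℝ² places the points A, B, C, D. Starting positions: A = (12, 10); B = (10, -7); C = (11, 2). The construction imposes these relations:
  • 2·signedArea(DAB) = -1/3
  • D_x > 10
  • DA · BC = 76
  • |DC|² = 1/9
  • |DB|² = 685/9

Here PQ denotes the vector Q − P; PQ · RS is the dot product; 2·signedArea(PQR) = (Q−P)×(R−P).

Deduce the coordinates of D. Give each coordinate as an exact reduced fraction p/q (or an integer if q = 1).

D = (11, 5/3)

1. D_x = 11  [2·signedArea(DAB) = -1/3 ∩ DA · BC = 76]
2. D_y = 5/3  [2·signedArea(DAB) = -1/3 ∩ DA · BC = 76]
   → D = (11, 5/3)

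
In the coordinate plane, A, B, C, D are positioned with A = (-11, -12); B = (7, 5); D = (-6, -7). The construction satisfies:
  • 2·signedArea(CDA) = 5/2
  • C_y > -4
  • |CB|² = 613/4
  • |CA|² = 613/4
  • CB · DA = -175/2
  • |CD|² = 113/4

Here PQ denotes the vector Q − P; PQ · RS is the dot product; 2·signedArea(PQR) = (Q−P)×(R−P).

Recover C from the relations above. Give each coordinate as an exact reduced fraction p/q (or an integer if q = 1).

C = (-2, -7/2)

1. C_x = -2  [2·signedArea(CDA) = 5/2 ∩ CB · DA = -175/2]
2. C_y = -7/2  [2·signedArea(CDA) = 5/2 ∩ CB · DA = -175/2]
   → C = (-2, -7/2)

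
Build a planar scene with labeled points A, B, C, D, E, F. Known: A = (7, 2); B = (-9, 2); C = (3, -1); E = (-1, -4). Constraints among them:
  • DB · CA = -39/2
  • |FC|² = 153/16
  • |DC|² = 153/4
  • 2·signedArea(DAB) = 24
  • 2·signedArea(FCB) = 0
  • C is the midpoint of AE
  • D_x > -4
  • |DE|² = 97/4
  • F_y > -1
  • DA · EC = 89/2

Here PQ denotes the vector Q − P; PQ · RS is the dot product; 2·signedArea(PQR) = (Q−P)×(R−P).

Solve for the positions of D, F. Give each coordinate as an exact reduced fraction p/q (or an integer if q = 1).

1. D_x = -3  [DB · CA = -39/2 ∩ 2·signedArea(DAB) = 24]
2. D_y = 1/2  [DB · CA = -39/2 ∩ 2·signedArea(DAB) = 24]
   → D = (-3, 1/2)
3. F_x = 0  [line -3·x + -12·y + -3 = 0 ∩ |FC|² = 153/16]
4. F_y = -1/4  [line -3·x + -12·y + -3 = 0 ∩ |FC|² = 153/16]
   → F = (0, -1/4)

D = (-3, 1/2)
F = (0, -1/4)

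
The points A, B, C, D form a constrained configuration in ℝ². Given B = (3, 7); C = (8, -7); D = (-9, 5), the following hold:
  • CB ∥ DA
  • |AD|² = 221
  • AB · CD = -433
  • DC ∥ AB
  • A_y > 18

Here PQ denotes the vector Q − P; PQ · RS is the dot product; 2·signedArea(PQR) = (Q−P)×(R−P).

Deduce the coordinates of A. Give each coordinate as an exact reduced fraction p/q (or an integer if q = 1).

A = (-14, 19)

1. A_x = -14  [DC ∥ AB ∩ CB ∥ DA]
2. A_y = 19  [DC ∥ AB ∩ CB ∥ DA]
   → A = (-14, 19)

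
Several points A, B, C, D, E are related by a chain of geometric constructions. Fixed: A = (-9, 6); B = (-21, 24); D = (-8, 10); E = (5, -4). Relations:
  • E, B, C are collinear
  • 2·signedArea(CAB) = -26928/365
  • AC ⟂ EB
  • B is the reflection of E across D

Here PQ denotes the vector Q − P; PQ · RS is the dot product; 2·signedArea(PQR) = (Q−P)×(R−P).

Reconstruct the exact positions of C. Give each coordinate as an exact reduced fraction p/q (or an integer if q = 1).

C = (-2361/365, 3048/365)

1. C_x = -2361/365  [E, B, C are collinear ∩ AC ⟂ EB]
2. C_y = 3048/365  [E, B, C are collinear ∩ AC ⟂ EB]
   → C = (-2361/365, 3048/365)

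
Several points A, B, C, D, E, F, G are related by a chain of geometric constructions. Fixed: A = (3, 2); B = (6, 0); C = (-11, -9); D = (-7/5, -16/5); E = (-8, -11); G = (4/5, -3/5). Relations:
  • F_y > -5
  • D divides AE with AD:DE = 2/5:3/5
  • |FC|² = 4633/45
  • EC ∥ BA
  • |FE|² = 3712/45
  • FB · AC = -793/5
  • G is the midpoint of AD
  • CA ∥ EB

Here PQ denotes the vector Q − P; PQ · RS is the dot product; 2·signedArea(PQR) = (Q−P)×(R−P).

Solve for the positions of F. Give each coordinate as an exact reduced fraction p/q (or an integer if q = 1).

1. F_x = -32/15  [line 14·x + 11·y + 373/5 = 0 ∩ |FE|² = 3712/45]
2. F_y = -61/15  [line 14·x + 11·y + 373/5 = 0 ∩ |FE|² = 3712/45]
   → F = (-32/15, -61/15)

F = (-32/15, -61/15)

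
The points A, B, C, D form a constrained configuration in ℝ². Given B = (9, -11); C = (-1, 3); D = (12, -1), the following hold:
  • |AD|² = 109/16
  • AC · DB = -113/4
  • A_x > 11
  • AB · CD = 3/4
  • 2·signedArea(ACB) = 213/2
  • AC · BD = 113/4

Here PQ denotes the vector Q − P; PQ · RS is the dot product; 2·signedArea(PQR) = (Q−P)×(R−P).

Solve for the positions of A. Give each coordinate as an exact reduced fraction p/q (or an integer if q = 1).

A = (45/4, -7/2)

1. A_x = 45/4  [2·signedArea(ACB) = 213/2 ∩ AC · DB = -113/4]
2. A_y = -7/2  [2·signedArea(ACB) = 213/2 ∩ AC · DB = -113/4]
   → A = (45/4, -7/2)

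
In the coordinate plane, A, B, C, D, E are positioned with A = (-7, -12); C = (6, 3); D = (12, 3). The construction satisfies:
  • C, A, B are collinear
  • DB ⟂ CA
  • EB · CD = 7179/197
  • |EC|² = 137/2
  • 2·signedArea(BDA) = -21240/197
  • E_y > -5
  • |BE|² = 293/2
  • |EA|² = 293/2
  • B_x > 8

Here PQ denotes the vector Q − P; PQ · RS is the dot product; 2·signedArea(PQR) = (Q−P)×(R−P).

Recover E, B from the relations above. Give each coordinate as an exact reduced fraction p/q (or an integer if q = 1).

B = (1689/197, 1176/197)
E = (5/2, -9/2)

1. B_x = 1689/197  [C, A, B are collinear ∩ DB ⟂ CA]
2. B_y = 1176/197  [C, A, B are collinear ∩ DB ⟂ CA]
   → B = (1689/197, 1176/197)
3. E_x = 5/2  [EB · CD = 7179/197]
4. E_y = -9/2  [|EA|² = 293/2]
   → E = (5/2, -9/2)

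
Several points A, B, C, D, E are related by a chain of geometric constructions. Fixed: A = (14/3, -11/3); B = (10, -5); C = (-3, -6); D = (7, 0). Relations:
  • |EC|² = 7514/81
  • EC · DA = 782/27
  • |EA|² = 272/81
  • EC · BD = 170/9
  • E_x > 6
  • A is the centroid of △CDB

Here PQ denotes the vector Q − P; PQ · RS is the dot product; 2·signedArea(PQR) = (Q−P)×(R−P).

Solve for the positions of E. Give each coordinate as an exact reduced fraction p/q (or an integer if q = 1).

E = (58/9, -37/9)

1. E_x = 58/9  [EC · BD = 170/9 ∩ EC · DA = 782/27]
2. E_y = -37/9  [EC · BD = 170/9 ∩ EC · DA = 782/27]
   → E = (58/9, -37/9)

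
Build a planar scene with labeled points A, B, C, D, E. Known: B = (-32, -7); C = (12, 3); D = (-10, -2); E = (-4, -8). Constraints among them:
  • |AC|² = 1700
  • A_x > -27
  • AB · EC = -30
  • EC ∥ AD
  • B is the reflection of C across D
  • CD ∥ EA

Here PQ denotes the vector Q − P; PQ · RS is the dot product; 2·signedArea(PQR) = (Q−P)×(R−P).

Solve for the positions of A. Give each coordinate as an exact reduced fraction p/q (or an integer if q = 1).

1. A_x = -26  [EC ∥ AD ∩ CD ∥ EA]
2. A_y = -13  [EC ∥ AD ∩ CD ∥ EA]
   → A = (-26, -13)

A = (-26, -13)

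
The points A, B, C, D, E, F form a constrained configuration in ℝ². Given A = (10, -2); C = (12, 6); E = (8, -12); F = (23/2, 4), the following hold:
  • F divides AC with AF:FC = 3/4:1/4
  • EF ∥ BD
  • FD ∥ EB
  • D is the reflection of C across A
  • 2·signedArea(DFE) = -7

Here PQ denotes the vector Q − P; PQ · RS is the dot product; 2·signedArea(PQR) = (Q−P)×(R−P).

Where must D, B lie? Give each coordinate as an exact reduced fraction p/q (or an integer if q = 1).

1. D_x = 8  [D is the reflection of C across A]
2. D_y = -10  [D is the reflection of C across A]
   → D = (8, -10)
3. B_x = 9/2  [EF ∥ BD ∩ FD ∥ EB]
4. B_y = -26  [EF ∥ BD ∩ FD ∥ EB]
   → B = (9/2, -26)

B = (9/2, -26)
D = (8, -10)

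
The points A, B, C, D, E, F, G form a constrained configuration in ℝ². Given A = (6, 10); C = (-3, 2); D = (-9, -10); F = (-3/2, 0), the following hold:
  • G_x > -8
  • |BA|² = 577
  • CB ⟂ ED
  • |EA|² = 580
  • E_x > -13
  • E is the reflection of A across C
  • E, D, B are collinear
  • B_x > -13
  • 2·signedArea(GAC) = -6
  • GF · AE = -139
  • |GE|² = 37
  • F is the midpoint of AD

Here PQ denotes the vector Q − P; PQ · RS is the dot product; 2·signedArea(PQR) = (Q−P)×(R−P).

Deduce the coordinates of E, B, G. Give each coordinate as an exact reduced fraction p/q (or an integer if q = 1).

B = (-63/5, -26/5)
E = (-12, -6)
G = (-39/5, -8/5)

1. E_x = -12  [E is the reflection of A across C]
2. E_y = -6  [E is the reflection of A across C]
   → E = (-12, -6)
3. B_x = -63/5  [E, D, B are collinear ∩ CB ⟂ ED]
4. B_y = -26/5  [E, D, B are collinear ∩ CB ⟂ ED]
   → B = (-63/5, -26/5)
5. G_x = -39/5  [2·signedArea(GAC) = -6 ∩ GF · AE = -139]
6. G_y = -8/5  [2·signedArea(GAC) = -6 ∩ GF · AE = -139]
   → G = (-39/5, -8/5)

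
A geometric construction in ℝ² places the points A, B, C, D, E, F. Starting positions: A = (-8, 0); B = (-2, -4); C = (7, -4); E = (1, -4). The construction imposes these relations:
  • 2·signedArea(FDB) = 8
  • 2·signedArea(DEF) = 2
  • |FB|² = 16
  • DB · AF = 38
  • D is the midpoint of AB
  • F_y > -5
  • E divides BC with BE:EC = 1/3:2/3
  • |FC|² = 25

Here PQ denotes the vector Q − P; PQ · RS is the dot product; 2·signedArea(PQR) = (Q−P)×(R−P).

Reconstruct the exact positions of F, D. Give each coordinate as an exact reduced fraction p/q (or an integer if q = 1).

D = (-5, -2)
F = (2, -4)

1. D_x = -5  [D is the midpoint of AB]
2. D_y = -2  [D is the midpoint of AB]
   → D = (-5, -2)
3. F_x = 2  [2·signedArea(FDB) = 8 ∩ 2·signedArea(DEF) = 2]
4. F_y = -4  [2·signedArea(FDB) = 8 ∩ 2·signedArea(DEF) = 2]
   → F = (2, -4)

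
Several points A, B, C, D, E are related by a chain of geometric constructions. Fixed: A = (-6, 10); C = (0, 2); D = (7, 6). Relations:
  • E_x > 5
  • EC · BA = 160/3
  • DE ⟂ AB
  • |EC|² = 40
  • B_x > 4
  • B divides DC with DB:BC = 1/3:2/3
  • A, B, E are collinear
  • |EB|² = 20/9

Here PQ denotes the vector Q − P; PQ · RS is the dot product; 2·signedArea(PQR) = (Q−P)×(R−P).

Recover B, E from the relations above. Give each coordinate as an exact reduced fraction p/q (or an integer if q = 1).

B = (14/3, 14/3)
E = (6, 4)

1. B_x = 14/3  [B divides DC with DB:BC = 1/3:2/3]
2. B_y = 14/3  [B divides DC with DB:BC = 1/3:2/3]
   → B = (14/3, 14/3)
3. E_x = 6  [A, B, E are collinear ∩ DE ⟂ AB]
4. E_y = 4  [A, B, E are collinear ∩ DE ⟂ AB]
   → E = (6, 4)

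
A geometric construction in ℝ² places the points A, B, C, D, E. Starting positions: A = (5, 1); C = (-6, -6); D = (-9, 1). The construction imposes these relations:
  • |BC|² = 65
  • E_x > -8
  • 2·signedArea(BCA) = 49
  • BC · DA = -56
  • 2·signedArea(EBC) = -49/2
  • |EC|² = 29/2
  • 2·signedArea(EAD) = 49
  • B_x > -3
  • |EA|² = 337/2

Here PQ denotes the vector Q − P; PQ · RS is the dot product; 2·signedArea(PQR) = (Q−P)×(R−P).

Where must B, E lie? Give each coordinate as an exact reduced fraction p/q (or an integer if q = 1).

1. B_x = -2  [2·signedArea(BCA) = 49 ∩ BC · DA = -56]
2. B_y = 1  [2·signedArea(BCA) = 49 ∩ BC · DA = -56]
   → B = (-2, 1)
3. E_x = -15/2  [2·signedArea(EAD) = 49 ∩ 2·signedArea(EBC) = -49/2]
4. E_y = -5/2  [2·signedArea(EAD) = 49 ∩ 2·signedArea(EBC) = -49/2]
   → E = (-15/2, -5/2)

B = (-2, 1)
E = (-15/2, -5/2)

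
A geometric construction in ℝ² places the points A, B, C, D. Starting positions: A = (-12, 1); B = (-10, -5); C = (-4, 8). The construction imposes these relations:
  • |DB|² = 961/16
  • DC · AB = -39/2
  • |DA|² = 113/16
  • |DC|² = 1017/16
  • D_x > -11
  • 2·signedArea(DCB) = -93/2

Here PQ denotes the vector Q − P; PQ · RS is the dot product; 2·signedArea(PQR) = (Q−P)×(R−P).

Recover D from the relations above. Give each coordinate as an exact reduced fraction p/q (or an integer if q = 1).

1. D_x = -10  [DC · AB = -39/2 ∩ 2·signedArea(DCB) = -93/2]
2. D_y = 11/4  [DC · AB = -39/2 ∩ 2·signedArea(DCB) = -93/2]
   → D = (-10, 11/4)

D = (-10, 11/4)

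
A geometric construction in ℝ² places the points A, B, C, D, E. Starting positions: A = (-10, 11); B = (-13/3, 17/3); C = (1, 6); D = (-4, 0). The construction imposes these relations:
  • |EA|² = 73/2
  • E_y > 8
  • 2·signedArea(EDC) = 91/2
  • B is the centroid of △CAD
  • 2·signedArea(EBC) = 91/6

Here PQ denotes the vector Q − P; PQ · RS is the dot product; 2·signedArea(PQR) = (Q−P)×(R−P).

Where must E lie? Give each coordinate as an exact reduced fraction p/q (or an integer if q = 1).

E = (-9/2, 17/2)

1. E_x = -9/2  [2·signedArea(EDC) = 91/2 ∩ 2·signedArea(EBC) = 91/6]
2. E_y = 17/2  [2·signedArea(EDC) = 91/2 ∩ 2·signedArea(EBC) = 91/6]
   → E = (-9/2, 17/2)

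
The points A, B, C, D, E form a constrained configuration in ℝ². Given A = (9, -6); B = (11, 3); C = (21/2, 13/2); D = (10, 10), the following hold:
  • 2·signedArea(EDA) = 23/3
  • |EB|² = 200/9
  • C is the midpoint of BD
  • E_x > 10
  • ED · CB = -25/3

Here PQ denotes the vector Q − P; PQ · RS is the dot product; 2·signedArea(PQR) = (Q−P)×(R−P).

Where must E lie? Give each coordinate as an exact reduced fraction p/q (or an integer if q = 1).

1. E_x = 31/3  [ED · CB = -25/3 ∩ 2·signedArea(EDA) = 23/3]
2. E_y = 23/3  [ED · CB = -25/3 ∩ 2·signedArea(EDA) = 23/3]
   → E = (31/3, 23/3)

E = (31/3, 23/3)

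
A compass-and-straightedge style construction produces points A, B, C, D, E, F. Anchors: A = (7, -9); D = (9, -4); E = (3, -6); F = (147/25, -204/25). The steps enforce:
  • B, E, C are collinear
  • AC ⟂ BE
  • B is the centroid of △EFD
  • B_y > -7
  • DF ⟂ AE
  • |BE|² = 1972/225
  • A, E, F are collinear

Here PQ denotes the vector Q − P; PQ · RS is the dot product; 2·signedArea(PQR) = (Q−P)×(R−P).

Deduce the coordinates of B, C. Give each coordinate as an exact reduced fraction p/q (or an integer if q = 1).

1. B_x = 149/25  [B is the centroid of △EFD]
2. B_y = -454/75  [B is the centroid of △EFD]
   → B = (149/25, -454/75)
3. C_x = 3477/493  [B, E, C are collinear ∩ AC ⟂ BE]
4. C_y = -2994/493  [B, E, C are collinear ∩ AC ⟂ BE]
   → C = (3477/493, -2994/493)

B = (149/25, -454/75)
C = (3477/493, -2994/493)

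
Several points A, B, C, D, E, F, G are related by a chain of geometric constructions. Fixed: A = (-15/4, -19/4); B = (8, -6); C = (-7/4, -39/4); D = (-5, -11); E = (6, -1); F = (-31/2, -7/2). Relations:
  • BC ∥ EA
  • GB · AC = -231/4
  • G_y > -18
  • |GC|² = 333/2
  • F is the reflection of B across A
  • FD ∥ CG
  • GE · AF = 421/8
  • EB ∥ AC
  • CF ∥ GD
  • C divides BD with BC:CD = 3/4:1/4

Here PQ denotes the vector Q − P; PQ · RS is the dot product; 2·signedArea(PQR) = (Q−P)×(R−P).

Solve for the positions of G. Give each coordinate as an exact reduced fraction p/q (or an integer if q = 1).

1. G_x = 35/4  [CF ∥ GD ∩ FD ∥ CG]
2. G_y = -69/4  [CF ∥ GD ∩ FD ∥ CG]
   → G = (35/4, -69/4)

G = (35/4, -69/4)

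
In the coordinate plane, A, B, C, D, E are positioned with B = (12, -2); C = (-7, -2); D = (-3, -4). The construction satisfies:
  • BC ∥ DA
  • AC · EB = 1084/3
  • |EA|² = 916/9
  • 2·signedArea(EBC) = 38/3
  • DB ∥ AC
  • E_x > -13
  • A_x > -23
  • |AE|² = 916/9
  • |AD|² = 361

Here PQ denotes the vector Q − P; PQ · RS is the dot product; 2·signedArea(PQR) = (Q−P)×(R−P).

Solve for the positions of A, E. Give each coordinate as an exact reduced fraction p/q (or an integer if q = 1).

A = (-22, -4)
E = (-12, -8/3)

1. A_x = -22  [DB ∥ AC ∩ BC ∥ DA]
2. A_y = -4  [DB ∥ AC ∩ BC ∥ DA]
   → A = (-22, -4)
3. E_x = -12  [2·signedArea(EBC) = 38/3 ∩ AC · EB = 1084/3]
4. E_y = -8/3  [2·signedArea(EBC) = 38/3 ∩ AC · EB = 1084/3]
   → E = (-12, -8/3)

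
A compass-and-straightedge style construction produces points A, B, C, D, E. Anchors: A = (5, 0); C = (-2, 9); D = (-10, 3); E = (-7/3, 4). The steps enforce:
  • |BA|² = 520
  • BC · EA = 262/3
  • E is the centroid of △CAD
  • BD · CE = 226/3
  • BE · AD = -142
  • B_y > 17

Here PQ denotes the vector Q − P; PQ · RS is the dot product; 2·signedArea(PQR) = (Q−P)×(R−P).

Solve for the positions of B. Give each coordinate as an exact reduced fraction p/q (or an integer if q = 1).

B = (-9, 18)

1. B_x = -9  [BE · AD = -142 ∩ BD · CE = 226/3]
2. B_y = 18  [BE · AD = -142 ∩ BD · CE = 226/3]
   → B = (-9, 18)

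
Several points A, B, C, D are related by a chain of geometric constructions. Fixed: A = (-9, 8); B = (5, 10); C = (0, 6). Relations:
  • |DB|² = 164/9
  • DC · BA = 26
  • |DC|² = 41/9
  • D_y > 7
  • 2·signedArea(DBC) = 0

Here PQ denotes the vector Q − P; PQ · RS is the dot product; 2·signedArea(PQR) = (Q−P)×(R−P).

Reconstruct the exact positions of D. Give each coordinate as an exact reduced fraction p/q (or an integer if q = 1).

1. D_x = 5/3  [2·signedArea(DBC) = 0 ∩ DC · BA = 26]
2. D_y = 22/3  [2·signedArea(DBC) = 0 ∩ DC · BA = 26]
   → D = (5/3, 22/3)

D = (5/3, 22/3)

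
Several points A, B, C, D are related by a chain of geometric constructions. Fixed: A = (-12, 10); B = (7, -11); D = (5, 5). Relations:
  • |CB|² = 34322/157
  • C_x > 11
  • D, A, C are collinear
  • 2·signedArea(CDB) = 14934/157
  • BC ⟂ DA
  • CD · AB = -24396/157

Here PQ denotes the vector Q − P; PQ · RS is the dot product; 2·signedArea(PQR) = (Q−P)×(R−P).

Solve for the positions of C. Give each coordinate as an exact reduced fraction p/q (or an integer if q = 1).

C = (1754/157, 500/157)

1. C_x = 1754/157  [D, A, C are collinear ∩ BC ⟂ DA]
2. C_y = 500/157  [D, A, C are collinear ∩ BC ⟂ DA]
   → C = (1754/157, 500/157)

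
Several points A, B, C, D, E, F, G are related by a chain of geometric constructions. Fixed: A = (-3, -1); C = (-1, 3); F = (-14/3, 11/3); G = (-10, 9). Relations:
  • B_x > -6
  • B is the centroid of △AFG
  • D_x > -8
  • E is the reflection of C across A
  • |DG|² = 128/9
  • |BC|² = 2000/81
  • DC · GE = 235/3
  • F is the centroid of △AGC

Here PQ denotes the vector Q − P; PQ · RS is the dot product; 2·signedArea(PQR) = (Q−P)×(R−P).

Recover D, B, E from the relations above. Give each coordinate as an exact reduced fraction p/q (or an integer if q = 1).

1. B_x = -53/9  [B is the centroid of △AFG]
2. B_y = 35/9  [B is the centroid of △AFG]
   → B = (-53/9, 35/9)
3. E_x = -5  [E is the reflection of C across A]
4. E_y = -5  [E is the reflection of C across A]
   → E = (-5, -5)
5. D_x = -22/3  [line -5·x + 14·y + -376/3 = 0 ∩ |DG|² = 128/9]
6. D_y = 19/3  [line -5·x + 14·y + -376/3 = 0 ∩ |DG|² = 128/9]
   → D = (-22/3, 19/3)

B = (-53/9, 35/9)
D = (-22/3, 19/3)
E = (-5, -5)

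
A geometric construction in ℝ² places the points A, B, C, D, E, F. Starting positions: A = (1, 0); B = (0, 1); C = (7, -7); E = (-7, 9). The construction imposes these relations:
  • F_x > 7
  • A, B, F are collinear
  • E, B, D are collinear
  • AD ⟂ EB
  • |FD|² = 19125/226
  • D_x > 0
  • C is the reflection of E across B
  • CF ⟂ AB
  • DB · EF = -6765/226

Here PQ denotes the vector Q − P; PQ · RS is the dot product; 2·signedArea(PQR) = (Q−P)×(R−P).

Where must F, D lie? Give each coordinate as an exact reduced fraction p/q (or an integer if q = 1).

D = (105/113, -7/113)
F = (15/2, -13/2)

1. F_x = 15/2  [A, B, F are collinear ∩ CF ⟂ AB]
2. F_y = -13/2  [A, B, F are collinear ∩ CF ⟂ AB]
   → F = (15/2, -13/2)
3. D_x = 105/113  [E, B, D are collinear ∩ AD ⟂ EB]
4. D_y = -7/113  [E, B, D are collinear ∩ AD ⟂ EB]
   → D = (105/113, -7/113)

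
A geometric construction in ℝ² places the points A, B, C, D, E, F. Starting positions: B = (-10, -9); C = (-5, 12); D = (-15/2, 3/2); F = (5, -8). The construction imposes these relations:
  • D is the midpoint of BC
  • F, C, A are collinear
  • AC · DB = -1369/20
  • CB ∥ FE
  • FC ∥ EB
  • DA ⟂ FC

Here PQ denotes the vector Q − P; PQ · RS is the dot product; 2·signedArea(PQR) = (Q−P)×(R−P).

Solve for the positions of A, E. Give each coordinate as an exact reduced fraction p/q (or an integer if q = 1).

A = (-13/10, 23/5)
E = (0, -29)

1. A_x = -13/10  [F, C, A are collinear ∩ DA ⟂ FC]
2. A_y = 23/5  [F, C, A are collinear ∩ DA ⟂ FC]
   → A = (-13/10, 23/5)
3. E_x = 0  [FC ∥ EB ∩ CB ∥ FE]
4. E_y = -29  [FC ∥ EB ∩ CB ∥ FE]
   → E = (0, -29)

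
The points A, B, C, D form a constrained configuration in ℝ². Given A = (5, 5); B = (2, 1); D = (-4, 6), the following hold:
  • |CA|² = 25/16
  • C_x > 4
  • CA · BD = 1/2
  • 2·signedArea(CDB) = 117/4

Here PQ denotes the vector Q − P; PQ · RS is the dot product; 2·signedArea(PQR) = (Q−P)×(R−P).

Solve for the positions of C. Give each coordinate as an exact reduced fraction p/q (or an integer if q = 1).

C = (17/4, 4)

1. C_x = 17/4  [2·signedArea(CDB) = 117/4 ∩ CA · BD = 1/2]
2. C_y = 4  [2·signedArea(CDB) = 117/4 ∩ CA · BD = 1/2]
   → C = (17/4, 4)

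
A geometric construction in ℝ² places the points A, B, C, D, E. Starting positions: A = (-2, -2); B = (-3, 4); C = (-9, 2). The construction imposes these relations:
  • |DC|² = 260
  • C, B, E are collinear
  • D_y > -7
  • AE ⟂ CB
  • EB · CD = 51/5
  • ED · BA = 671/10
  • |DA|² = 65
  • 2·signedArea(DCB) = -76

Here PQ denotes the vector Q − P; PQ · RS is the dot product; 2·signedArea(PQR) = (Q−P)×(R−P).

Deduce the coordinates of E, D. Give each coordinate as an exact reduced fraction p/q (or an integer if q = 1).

D = (5, -6)
E = (-39/10, 37/10)

1. E_x = -39/10  [C, B, E are collinear ∩ AE ⟂ CB]
2. E_y = 37/10  [C, B, E are collinear ∩ AE ⟂ CB]
   → E = (-39/10, 37/10)
3. D_x = 5  [2·signedArea(DCB) = -76 ∩ ED · BA = 671/10]
4. D_y = -6  [2·signedArea(DCB) = -76 ∩ ED · BA = 671/10]
   → D = (5, -6)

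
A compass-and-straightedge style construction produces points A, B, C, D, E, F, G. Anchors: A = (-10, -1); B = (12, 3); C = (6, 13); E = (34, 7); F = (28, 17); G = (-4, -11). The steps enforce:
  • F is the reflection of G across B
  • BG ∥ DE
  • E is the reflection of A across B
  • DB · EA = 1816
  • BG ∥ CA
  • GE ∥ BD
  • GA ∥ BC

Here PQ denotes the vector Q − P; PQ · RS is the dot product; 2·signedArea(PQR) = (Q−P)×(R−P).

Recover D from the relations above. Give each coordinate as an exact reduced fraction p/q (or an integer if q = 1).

D = (50, 21)

1. D_x = 50  [BG ∥ DE ∩ GE ∥ BD]
2. D_y = 21  [BG ∥ DE ∩ GE ∥ BD]
   → D = (50, 21)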